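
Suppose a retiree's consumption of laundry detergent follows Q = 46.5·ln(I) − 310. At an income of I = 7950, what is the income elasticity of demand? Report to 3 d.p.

At I = 7950: Q = 107.613.
dQ/dI = 46.5/I = 0.00584906 at this income.
η = (dQ/dI)·(I/Q) = 0.00584906 × (7950/107.613) = 0.432.

0.432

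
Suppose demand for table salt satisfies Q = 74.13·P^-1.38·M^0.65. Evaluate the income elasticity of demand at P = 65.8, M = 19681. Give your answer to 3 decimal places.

0.650

For a multiplicative demand Q = A·P^α·M^β, the income elasticity is β everywhere.
Here β = 0.65, so η = 0.650.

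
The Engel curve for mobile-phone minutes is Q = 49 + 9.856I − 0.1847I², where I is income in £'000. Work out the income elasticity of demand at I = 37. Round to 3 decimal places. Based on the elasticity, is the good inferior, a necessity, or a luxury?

-0.877 (inferior good)

At I = 37: Q = 160.8177.
dQ/dI = 9.856 − 0.3694I = -3.81180.
η = (dQ/dI)·(I/Q) = -3.81180 × (37/160.8177) = -0.877.
η < 0 ⇒ inferior good.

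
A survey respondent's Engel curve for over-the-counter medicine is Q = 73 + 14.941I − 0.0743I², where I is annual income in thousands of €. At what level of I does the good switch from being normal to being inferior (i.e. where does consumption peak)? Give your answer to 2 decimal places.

100.55

dQ/dI = 14.941 − 0.1486I.
The good is inferior where dQ/dI < 0. Setting dQ/dI = 0 gives I = 14.941 / 0.1486 = 100.55.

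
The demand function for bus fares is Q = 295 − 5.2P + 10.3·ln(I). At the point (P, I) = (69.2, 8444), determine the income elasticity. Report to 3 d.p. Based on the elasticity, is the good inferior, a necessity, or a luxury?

At P = 69.2, I = 8444: Q = 28.284.
Holding P constant, ∂Q/∂I = 10.3/I = 0.0012198.
η_I = (∂Q/∂I)·(I/Q) = 0.0012198 × (8444/28.284) = 0.364.
Since 0 < η < 1, this is a necessity.

0.364 (necessity)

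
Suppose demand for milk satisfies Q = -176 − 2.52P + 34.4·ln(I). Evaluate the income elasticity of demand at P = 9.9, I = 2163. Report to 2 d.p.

At P = 9.9, I = 2163: Q = 63.218.
Holding P constant, ∂Q/∂I = 34.4/I = 0.0159038.
η_I = (∂Q/∂I)·(I/Q) = 0.0159038 × (2163/63.218) = 0.54.

0.54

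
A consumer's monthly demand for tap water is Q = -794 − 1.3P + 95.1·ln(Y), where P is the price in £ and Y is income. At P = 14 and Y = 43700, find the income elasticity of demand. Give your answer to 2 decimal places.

At P = 14, Y = 43700: Q = 203.953.
Holding P constant, ∂Q/∂Y = 95.1/Y = 0.0021762.
η_Y = (∂Q/∂Y)·(Y/Q) = 0.0021762 × (43700/203.953) = 0.47.

0.47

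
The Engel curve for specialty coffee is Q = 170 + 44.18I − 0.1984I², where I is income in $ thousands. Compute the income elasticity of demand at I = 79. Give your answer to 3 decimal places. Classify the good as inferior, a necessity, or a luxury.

At I = 79: Q = 2422.0056.
dQ/dI = 44.18 − 0.3968I = 12.83280.
η = (dQ/dI)·(I/Q) = 12.83280 × (79/2422.0056) = 0.419.
0 < η < 1 ⇒ necessity.

0.419 (necessity)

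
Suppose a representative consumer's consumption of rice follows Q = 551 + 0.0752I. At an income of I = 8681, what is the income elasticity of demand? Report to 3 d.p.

At I = 8681: Q = 1203.811.
dQ/dI = 0.0752.
η = (dQ/dI)·(I/Q) = 0.0752 × (8681/1203.811) = 0.542.

0.542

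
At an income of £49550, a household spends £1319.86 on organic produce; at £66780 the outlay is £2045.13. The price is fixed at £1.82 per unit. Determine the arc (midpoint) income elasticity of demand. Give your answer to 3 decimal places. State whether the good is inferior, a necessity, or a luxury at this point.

1.455 (luxury)

With a constant price, Q₁ = 1319.86/1.82 = 725.198 and Q₂ = 2045.13/1.82 = 1123.698 (equivalently, work directly with expenditure since P cancels).
Midpoint %ΔQ = (2045.13 − 1319.86)/1682.50 = 0.43107; midpoint %ΔI = (66780 − 49550)/58165 = 0.29623.
η = 0.43107 / 0.29623 = 1.455.
η > 1 ⇒ luxury.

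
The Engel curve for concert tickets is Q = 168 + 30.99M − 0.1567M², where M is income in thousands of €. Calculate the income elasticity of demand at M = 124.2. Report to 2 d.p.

At M = 124.2: Q = 1599.7602.
dQ/dM = 30.99 − 0.3134M = -7.93428.
η = (dQ/dM)·(M/Q) = -7.93428 × (124.2/1599.7602) = -0.62.

-0.62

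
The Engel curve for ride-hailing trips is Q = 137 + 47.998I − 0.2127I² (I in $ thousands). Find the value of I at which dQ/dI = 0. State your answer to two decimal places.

112.83

dQ/dI = 47.998 − 0.4254I.
The good is inferior where dQ/dI < 0. Setting dQ/dI = 0 gives I = 47.998 / 0.4254 = 112.83.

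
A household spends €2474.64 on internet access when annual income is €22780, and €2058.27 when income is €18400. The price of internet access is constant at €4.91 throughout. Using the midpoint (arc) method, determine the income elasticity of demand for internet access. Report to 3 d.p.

With a constant price, Q₁ = 2474.64/4.91 = 504.000 and Q₂ = 2058.27/4.91 = 419.200 (equivalently, work directly with expenditure since P cancels).
Midpoint %ΔQ = (2058.27 − 2474.64)/2266.46 = -0.18371; midpoint %ΔI = (18400 − 22780)/20590 = -0.21272.
η = -0.18371 / -0.21272 = 0.864.

0.864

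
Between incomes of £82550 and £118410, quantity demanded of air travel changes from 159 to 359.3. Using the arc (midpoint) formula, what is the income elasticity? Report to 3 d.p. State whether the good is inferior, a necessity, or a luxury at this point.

ΔQ = 359.3 − 159 = 200.3; midpoint Q̄ = (159 + 359.3)/2 = 259.15.
ΔI = 118410 − 82550 = 35860; midpoint Ī = (82550 + 118410)/2 = 100480.
η = (ΔQ/Q̄) ÷ (ΔI/Ī) = (200.3/259.15) ÷ (35860/100480) = 2.166.
η > 1 ⇒ luxury.

2.166 (luxury)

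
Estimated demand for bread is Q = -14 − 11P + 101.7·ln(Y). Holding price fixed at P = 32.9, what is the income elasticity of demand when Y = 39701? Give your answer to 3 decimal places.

At P = 32.9, Y = 39701: Q = 701.015.
Holding P constant, ∂Q/∂Y = 101.7/Y = 0.00256165.
η_Y = (∂Q/∂Y)·(Y/Q) = 0.00256165 × (39701/701.015) = 0.145.

0.145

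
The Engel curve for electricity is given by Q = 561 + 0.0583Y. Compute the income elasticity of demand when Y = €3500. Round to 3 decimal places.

At Y = 3500: Q = 765.050.
dQ/dY = 0.0583.
η = (dQ/dY)·(Y/Q) = 0.0583 × (3500/765.050) = 0.267.

0.267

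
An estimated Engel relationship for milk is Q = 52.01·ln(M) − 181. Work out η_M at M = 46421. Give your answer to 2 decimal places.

0.14

At M = 46421: Q = 377.874.
dQ/dM = 52.01/M = 0.0011204 at this income.
η = (dQ/dM)·(M/Q) = 0.0011204 × (46421/377.874) = 0.14.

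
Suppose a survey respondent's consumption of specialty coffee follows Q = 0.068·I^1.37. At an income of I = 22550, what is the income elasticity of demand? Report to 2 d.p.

1.37

For Q = A·I^β the income elasticity is constant and equal to β.
Here β = 1.37, so η = 1.37.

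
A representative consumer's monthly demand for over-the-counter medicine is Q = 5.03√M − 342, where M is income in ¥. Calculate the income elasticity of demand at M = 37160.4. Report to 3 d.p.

0.772

At M = 37160.4: Q = 627.635.
dQ/dM = 5.03/(2√M) = 0.0130466 at this income.
η = (dQ/dM)·(M/Q) = 0.0130466 × (37160.4/627.635) = 0.772.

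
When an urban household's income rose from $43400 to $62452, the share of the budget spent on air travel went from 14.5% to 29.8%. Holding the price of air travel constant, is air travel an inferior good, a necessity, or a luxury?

luxury

The budget share rises as income rises, so η > 1.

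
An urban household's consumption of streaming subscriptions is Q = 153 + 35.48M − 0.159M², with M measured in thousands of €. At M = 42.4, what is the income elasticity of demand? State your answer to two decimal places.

0.68

At M = 42.4: Q = 1371.5082.
dQ/dM = 35.48 − 0.318M = 21.99680.
η = (dQ/dM)·(M/Q) = 21.99680 × (42.4/1371.5082) = 0.68.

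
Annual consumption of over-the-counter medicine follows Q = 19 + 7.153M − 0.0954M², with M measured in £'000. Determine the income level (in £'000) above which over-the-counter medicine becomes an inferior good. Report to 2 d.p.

dQ/dM = 7.153 − 0.1908M.
The good is inferior where dQ/dM < 0. Setting dQ/dM = 0 gives M = 7.153 / 0.1908 = 37.49.

37.49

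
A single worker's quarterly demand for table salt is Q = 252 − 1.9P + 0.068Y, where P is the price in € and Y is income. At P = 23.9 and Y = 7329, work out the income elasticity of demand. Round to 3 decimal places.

At P = 23.9, Y = 7329: Q = 704.962.
Holding P constant, ∂Q/∂Y = 0.068.
η_Y = (∂Q/∂Y)·(Y/Q) = 0.068 × (7329/704.962) = 0.707.

0.707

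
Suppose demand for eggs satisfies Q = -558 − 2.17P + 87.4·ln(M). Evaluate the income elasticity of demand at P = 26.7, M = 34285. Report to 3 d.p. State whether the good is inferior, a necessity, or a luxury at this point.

At P = 26.7, M = 34285: Q = 296.732.
Holding P constant, ∂Q/∂M = 87.4/M = 0.00254922.
η_M = (∂Q/∂M)·(M/Q) = 0.00254922 × (34285/296.732) = 0.295.
Since 0 < η < 1, this is a necessity.

0.295 (necessity)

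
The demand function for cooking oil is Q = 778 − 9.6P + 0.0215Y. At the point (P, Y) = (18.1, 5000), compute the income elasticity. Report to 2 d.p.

0.15

At P = 18.1, Y = 5000: Q = 711.740.
Holding P constant, ∂Q/∂Y = 0.0215.
η_Y = (∂Q/∂Y)·(Y/Q) = 0.0215 × (5000/711.740) = 0.15.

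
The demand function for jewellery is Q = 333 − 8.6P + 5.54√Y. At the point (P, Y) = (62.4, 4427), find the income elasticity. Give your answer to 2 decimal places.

At P = 62.4, Y = 4427: Q = 164.968.
Holding P constant, ∂Q/∂Y = 5.54/(2√Y) = 0.0416318.
η_Y = (∂Q/∂Y)·(Y/Q) = 0.0416318 × (4427/164.968) = 1.12.

1.12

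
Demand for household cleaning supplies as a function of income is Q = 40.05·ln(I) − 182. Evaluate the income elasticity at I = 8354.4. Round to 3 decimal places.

0.223

At I = 8354.4: Q = 179.673.
dQ/dI = 40.05/I = 0.00479388 at this income.
η = (dQ/dI)·(I/Q) = 0.00479388 × (8354.4/179.673) = 0.223.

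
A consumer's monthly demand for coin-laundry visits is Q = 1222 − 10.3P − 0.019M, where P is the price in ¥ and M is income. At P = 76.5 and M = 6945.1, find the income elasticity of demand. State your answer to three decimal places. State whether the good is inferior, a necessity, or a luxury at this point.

At P = 76.5, M = 6945.1: Q = 302.093.
Holding P constant, ∂Q/∂M = −0.019.
η_M = (∂Q/∂M)·(M/Q) = -0.019 × (6945.1/302.093) = -0.437.
Since η < 0, this is an inferior good.

-0.437 (inferior good)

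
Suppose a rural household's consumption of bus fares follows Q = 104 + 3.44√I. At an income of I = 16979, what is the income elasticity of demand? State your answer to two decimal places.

0.41

At I = 16979: Q = 552.244.
dQ/dI = 3.44/(2√I) = 0.0132 at this income.
η = (dQ/dI)·(I/Q) = 0.0132 × (16979/552.244) = 0.41.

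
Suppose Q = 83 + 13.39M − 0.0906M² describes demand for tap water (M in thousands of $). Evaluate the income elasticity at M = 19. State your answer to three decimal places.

At M = 19: Q = 304.7034.
dQ/dM = 13.39 − 0.1812M = 9.94720.
η = (dQ/dM)·(M/Q) = 9.94720 × (19/304.7034) = 0.620.

0.620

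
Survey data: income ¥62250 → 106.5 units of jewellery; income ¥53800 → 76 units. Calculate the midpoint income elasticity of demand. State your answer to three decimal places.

ΔQ = 76 − 106.5 = -30.5; midpoint Q̄ = (106.5 + 76)/2 = 91.25.
ΔI = 53800 − 62250 = -8450; midpoint Ī = (62250 + 53800)/2 = 58025.
η = (ΔQ/Q̄) ÷ (ΔI/Ī) = (-30.5/91.25) ÷ (-8450/58025) = 2.295.

2.295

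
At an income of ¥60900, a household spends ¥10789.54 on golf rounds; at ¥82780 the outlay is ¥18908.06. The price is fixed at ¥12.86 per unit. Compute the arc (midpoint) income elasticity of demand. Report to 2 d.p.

With a constant price, Q₁ = 10789.54/12.86 = 839.000 and Q₂ = 18908.06/12.86 = 1470.300 (equivalently, work directly with expenditure since P cancels).
Midpoint %ΔQ = (18908.06 − 10789.54)/14848.80 = 0.54675; midpoint %ΔI = (82780 − 60900)/71840 = 0.30457.
η = 0.54675 / 0.30457 = 1.80.

1.80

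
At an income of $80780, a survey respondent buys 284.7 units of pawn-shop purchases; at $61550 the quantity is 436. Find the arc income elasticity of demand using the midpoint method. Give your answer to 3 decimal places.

-1.554

ΔQ = 436 − 284.7 = 151.3; midpoint Q̄ = (284.7 + 436)/2 = 360.35.
ΔI = 61550 − 80780 = -19230; midpoint Ī = (80780 + 61550)/2 = 71165.
η = (ΔQ/Q̄) ÷ (ΔI/Ī) = (151.3/360.35) ÷ (-19230/71165) = -1.554.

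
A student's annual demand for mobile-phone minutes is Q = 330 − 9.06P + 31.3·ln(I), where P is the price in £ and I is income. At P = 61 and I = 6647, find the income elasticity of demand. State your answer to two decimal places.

0.59

At P = 61, I = 6647: Q = 52.840.
Holding P constant, ∂Q/∂I = 31.3/I = 0.00470889.
η_I = (∂Q/∂I)·(I/Q) = 0.00470889 × (6647/52.840) = 0.59.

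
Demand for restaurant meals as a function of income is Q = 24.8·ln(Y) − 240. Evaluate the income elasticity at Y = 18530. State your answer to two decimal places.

6.68

At Y = 18530: Q = 3.713.
dQ/dY = 24.8/Y = 0.00133837 at this income.
η = (dQ/dY)·(Y/Q) = 0.00133837 × (18530/3.713) = 6.68.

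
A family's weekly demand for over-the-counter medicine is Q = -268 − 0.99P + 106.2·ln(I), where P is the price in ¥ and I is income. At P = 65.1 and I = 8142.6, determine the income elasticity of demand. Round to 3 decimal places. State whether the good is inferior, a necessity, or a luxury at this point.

At P = 65.1, I = 8142.6: Q = 623.868.
Holding P constant, ∂Q/∂I = 106.2/I = 0.0130425.
η_I = (∂Q/∂I)·(I/Q) = 0.0130425 × (8142.6/623.868) = 0.170.
Since 0 < η < 1, this is a necessity.

0.170 (necessity)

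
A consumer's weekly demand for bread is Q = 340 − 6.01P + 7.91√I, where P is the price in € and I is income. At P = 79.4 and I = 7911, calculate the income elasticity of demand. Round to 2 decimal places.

At P = 79.4, I = 7911: Q = 566.351.
Holding P constant, ∂Q/∂I = 7.91/(2√I) = 0.0444663.
η_I = (∂Q/∂I)·(I/Q) = 0.0444663 × (7911/566.351) = 0.62.

0.62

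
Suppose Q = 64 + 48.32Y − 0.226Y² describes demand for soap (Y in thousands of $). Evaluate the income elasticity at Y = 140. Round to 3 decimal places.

-0.873

At Y = 140: Q = 2399.2000.
dQ/dY = 48.32 − 0.452Y = -14.96000.
η = (dQ/dY)·(Y/Q) = -14.96000 × (140/2399.2000) = -0.873.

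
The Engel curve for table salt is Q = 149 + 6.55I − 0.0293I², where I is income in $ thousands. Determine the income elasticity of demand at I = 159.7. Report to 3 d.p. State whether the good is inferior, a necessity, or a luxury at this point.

At I = 159.7: Q = 447.7652.
dQ/dI = 6.55 − 0.0586I = -2.80842.
η = (dQ/dI)·(I/Q) = -2.80842 × (159.7/447.7652) = -1.002.
η < 0 ⇒ inferior good.

-1.002 (inferior good)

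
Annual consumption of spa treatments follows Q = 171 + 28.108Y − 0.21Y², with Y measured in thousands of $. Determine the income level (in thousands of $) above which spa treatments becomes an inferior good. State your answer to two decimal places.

66.92

dQ/dY = 28.108 − 0.42Y.
The good is inferior where dQ/dY < 0. Setting dQ/dY = 0 gives Y = 28.108 / 0.42 = 66.92.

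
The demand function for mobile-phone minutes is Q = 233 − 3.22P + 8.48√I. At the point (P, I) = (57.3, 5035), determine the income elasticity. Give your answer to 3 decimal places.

0.463

At P = 57.3, I = 5035: Q = 650.216.
Holding P constant, ∂Q/∂I = 8.48/(2√I) = 0.0597539.
η_I = (∂Q/∂I)·(I/Q) = 0.0597539 × (5035/650.216) = 0.463.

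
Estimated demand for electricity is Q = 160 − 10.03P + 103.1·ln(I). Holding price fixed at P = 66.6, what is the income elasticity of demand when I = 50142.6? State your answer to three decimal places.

0.170

At P = 66.6, I = 50142.6: Q = 607.815.
Holding P constant, ∂Q/∂I = 103.1/I = 0.00205614.
η_I = (∂Q/∂I)·(I/Q) = 0.00205614 × (50142.6/607.815) = 0.170.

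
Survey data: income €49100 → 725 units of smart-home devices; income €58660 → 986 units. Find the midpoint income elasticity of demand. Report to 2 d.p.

ΔQ = 986 − 725 = 261; midpoint Q̄ = (725 + 986)/2 = 855.5.
ΔI = 58660 − 49100 = 9560; midpoint Ī = (49100 + 58660)/2 = 53880.
η = (ΔQ/Q̄) ÷ (ΔI/Ī) = (261/855.5) ÷ (9560/53880) = 1.72.

1.72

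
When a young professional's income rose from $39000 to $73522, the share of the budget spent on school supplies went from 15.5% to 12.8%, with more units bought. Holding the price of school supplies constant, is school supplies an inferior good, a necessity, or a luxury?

Quantity rises but the budget share falls as income rises, so 0 < η < 1.

necessity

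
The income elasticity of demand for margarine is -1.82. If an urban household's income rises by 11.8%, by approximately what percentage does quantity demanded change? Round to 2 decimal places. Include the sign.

-21.48%

%ΔQ ≈ η × %ΔI = -1.82 × 11.8% = -21.48%.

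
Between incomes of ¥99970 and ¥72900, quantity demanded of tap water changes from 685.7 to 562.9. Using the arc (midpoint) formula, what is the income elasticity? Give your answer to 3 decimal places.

ΔQ = 562.9 − 685.7 = -122.8; midpoint Q̄ = (685.7 + 562.9)/2 = 624.3.
ΔI = 72900 − 99970 = -27070; midpoint Ī = (99970 + 72900)/2 = 86435.
η = (ΔQ/Q̄) ÷ (ΔI/Ī) = (-122.8/624.3) ÷ (-27070/86435) = 0.628.

0.628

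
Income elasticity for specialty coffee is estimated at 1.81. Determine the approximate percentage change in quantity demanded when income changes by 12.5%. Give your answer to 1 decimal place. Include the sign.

22.6%

%ΔQ ≈ η × %ΔI = 1.81 × 12.5% = 22.6%.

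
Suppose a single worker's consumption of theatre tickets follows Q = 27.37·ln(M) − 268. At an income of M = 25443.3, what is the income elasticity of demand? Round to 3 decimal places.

2.837

At M = 25443.3: Q = 9.647.
dQ/dM = 27.37/M = 0.00107573 at this income.
η = (dQ/dM)·(M/Q) = 0.00107573 × (25443.3/9.647) = 2.837.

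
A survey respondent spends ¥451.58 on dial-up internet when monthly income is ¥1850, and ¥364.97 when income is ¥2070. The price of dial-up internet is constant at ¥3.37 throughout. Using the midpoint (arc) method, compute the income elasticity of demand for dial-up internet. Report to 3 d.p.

-1.890

With a constant price, Q₁ = 451.58/3.37 = 134.000 and Q₂ = 364.97/3.37 = 108.300 (equivalently, work directly with expenditure since P cancels).
Midpoint %ΔQ = (364.97 − 451.58)/408.28 = -0.21214; midpoint %ΔI = (2070 − 1850)/1960 = 0.11224.
η = -0.21214 / 0.11224 = -1.890.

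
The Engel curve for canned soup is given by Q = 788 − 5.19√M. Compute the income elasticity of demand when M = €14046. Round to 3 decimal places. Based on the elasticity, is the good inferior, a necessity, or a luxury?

At M = 14046: Q = 172.903.
dQ/dM = -5.19/(2√M) = -0.0218958 at this income.
η = (dQ/dM)·(M/Q) = -0.0218958 × (14046/172.903) = -1.779.
Since η < 0, the good is an inferior good.

-1.779 (inferior good)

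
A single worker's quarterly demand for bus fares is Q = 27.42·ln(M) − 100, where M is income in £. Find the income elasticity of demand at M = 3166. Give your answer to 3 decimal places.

At M = 3166: Q = 121.011.
dQ/dM = 27.42/M = 0.00866077 at this income.
η = (dQ/dM)·(M/Q) = 0.00866077 × (3166/121.011) = 0.227.

0.227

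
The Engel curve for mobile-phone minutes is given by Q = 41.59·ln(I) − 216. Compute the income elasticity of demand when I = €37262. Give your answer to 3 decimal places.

0.188

At I = 37262: Q = 221.765.
dQ/dI = 41.59/I = 0.00111615 at this income.
η = (dQ/dI)·(I/Q) = 0.00111615 × (37262/221.765) = 0.188.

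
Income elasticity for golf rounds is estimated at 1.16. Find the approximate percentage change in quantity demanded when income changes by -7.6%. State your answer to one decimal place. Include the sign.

%ΔQ ≈ η × %ΔI = 1.16 × (-7.6%) = -8.8%.

-8.8%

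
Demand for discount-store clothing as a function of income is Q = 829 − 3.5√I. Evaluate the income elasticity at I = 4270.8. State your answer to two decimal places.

At I = 4270.8: Q = 600.270.
dQ/dI = -3.5/(2√I) = -0.0267783 at this income.
η = (dQ/dI)·(I/Q) = -0.0267783 × (4270.8/600.270) = -0.19.

-0.19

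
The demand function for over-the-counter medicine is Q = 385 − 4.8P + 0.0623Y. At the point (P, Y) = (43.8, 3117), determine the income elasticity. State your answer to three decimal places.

At P = 43.8, Y = 3117: Q = 368.949.
Holding P constant, ∂Q/∂Y = 0.0623.
η_Y = (∂Q/∂Y)·(Y/Q) = 0.0623 × (3117/368.949) = 0.526.

0.526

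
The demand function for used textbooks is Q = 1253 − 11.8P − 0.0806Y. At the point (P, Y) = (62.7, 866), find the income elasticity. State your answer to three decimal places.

-0.157

At P = 62.7, Y = 866: Q = 443.340.
Holding P constant, ∂Q/∂Y = −0.0806.
η_Y = (∂Q/∂Y)·(Y/Q) = -0.0806 × (866/443.340) = -0.157.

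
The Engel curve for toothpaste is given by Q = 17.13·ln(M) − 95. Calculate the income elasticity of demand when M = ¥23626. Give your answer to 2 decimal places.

0.22

At M = 23626: Q = 77.501.
dQ/dM = 17.13/M = 0.000725049 at this income.
η = (dQ/dM)·(M/Q) = 0.000725049 × (23626/77.501) = 0.22.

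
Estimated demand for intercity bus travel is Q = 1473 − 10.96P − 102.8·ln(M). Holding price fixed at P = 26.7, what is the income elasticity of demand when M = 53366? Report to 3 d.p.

At P = 26.7, M = 53366: Q = 61.397.
Holding P constant, ∂Q/∂M = -102.8/M = -0.00192632.
η_M = (∂Q/∂M)·(M/Q) = -0.00192632 × (53366/61.397) = -1.674.

-1.674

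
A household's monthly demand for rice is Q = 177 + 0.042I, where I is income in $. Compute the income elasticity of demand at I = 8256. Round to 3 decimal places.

At I = 8256: Q = 523.752.
dQ/dI = 0.042.
η = (dQ/dI)·(I/Q) = 0.042 × (8256/523.752) = 0.662.

0.662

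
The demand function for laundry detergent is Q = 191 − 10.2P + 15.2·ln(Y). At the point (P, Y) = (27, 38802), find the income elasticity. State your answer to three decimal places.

At P = 27, Y = 38802: Q = 76.207.
Holding P constant, ∂Q/∂Y = 15.2/Y = 0.000391732.
η_Y = (∂Q/∂Y)·(Y/Q) = 0.000391732 × (38802/76.207) = 0.199.

0.199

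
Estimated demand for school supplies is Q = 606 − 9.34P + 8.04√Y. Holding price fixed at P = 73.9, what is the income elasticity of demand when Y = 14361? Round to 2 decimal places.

At P = 73.9, Y = 14361: Q = 879.267.
Holding P constant, ∂Q/∂Y = 8.04/(2√Y) = 0.0335455.
η_Y = (∂Q/∂Y)·(Y/Q) = 0.0335455 × (14361/879.267) = 0.55.

0.55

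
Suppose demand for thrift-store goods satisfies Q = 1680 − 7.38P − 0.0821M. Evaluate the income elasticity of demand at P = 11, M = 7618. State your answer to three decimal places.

At P = 11, M = 7618: Q = 973.382.
Holding P constant, ∂Q/∂M = −0.0821.
η_M = (∂Q/∂M)·(M/Q) = -0.0821 × (7618/973.382) = -0.643.

-0.643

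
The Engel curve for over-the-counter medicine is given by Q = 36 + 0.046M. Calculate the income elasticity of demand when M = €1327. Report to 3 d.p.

At M = 1327: Q = 97.042.
dQ/dM = 0.046.
η = (dQ/dM)·(M/Q) = 0.046 × (1327/97.042) = 0.629.

0.629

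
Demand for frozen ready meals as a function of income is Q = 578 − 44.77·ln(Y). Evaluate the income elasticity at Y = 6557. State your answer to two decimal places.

-0.24

At Y = 6557: Q = 184.548.
dQ/dY = -44.77/Y = -0.00682782 at this income.
η = (dQ/dY)·(Y/Q) = -0.00682782 × (6557/184.548) = -0.24.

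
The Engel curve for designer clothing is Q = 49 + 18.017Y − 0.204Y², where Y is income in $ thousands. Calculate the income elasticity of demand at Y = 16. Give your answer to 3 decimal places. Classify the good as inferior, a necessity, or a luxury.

At Y = 16: Q = 285.0480.
dQ/dY = 18.017 − 0.408Y = 11.48900.
η = (dQ/dY)·(Y/Q) = 11.48900 × (16/285.0480) = 0.645.
0 < η < 1 ⇒ necessity.

0.645 (necessity)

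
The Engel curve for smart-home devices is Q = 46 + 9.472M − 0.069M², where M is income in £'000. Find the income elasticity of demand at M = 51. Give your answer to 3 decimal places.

0.355

At M = 51: Q = 349.6030.
dQ/dM = 9.472 − 0.138M = 2.43400.
η = (dQ/dM)·(M/Q) = 2.43400 × (51/349.6030) = 0.355.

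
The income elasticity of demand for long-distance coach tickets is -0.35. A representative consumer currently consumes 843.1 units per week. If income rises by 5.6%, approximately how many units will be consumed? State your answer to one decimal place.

%ΔQ ≈ η × %ΔI = -0.35 × 5.6% = -1.96%.
New Q ≈ 843.1 × (1 − 0.0196) = 826.6.

826.6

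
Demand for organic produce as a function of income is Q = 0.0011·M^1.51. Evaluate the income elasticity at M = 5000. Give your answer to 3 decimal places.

1.510

For Q = A·M^β the income elasticity is constant and equal to β.
Here β = 1.51, so η = 1.510.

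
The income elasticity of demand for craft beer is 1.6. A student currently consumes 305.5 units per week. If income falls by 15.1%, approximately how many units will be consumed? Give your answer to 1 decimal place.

231.7

%ΔQ ≈ η × %ΔI = 1.6 × (-15.1%) = -24.16%.
New Q ≈ 305.5 × (1 − 0.2416) = 231.7.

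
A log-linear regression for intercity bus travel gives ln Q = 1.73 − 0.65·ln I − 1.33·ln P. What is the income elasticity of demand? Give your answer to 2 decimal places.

In a log-linear demand, the coefficient on ln I is the income elasticity.
So η = -0.65.

-0.65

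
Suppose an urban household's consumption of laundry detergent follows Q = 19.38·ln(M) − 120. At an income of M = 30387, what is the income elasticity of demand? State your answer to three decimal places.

At M = 30387: Q = 80.036.
dQ/dM = 19.38/M = 0.000637773 at this income.
η = (dQ/dM)·(M/Q) = 0.000637773 × (30387/80.036) = 0.242.

0.242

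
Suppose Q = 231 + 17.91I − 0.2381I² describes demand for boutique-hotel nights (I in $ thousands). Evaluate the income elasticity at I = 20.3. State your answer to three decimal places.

At I = 20.3: Q = 496.4544.
dQ/dI = 17.91 − 0.4762I = 8.24314.
η = (dQ/dI)·(I/Q) = 8.24314 × (20.3/496.4544) = 0.337.

0.337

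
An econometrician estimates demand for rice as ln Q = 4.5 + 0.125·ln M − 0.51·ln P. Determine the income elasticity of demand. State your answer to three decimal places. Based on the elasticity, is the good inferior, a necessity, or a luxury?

In a log-linear demand, the coefficient on ln M is the income elasticity.
So η = 0.125.
0 < η < 1 ⇒ necessity.

0.125 (necessity)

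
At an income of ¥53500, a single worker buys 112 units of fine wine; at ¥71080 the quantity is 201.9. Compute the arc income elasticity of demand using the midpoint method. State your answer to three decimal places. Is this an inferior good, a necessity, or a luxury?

ΔQ = 201.9 − 112 = 89.9; midpoint Q̄ = (112 + 201.9)/2 = 156.95.
ΔI = 71080 − 53500 = 17580; midpoint Ī = (53500 + 71080)/2 = 62290.
η = (ΔQ/Q̄) ÷ (ΔI/Ī) = (89.9/156.95) ÷ (17580/62290) = 2.030.
η > 1 ⇒ luxury.

2.030 (luxury)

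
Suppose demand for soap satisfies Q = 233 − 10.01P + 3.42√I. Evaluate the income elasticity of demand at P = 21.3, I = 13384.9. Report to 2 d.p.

At P = 21.3, I = 13384.9: Q = 415.457.
Holding P constant, ∂Q/∂I = 3.42/(2√I) = 0.0147805.
η_I = (∂Q/∂I)·(I/Q) = 0.0147805 × (13384.9/415.457) = 0.48.

0.48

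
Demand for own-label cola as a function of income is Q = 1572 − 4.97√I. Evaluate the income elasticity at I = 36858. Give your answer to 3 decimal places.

-0.772

At I = 36858: Q = 617.838.
dQ/dI = -4.97/(2√I) = -0.0129438 at this income.
η = (dQ/dI)·(I/Q) = -0.0129438 × (36858/617.838) = -0.772.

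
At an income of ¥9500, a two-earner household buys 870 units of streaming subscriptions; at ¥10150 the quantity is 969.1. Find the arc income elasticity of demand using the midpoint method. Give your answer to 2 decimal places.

ΔQ = 969.1 − 870 = 99.1; midpoint Q̄ = (870 + 969.1)/2 = 919.55.
ΔI = 10150 − 9500 = 650; midpoint Ī = (9500 + 10150)/2 = 9825.
η = (ΔQ/Q̄) ÷ (ΔI/Ī) = (99.1/919.55) ÷ (650/9825) = 1.63.

1.63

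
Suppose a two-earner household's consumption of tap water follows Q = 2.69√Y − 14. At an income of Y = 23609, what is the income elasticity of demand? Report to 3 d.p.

At Y = 23609: Q = 399.324.
dQ/dY = 2.69/(2√Y) = 0.00875354 at this income.
η = (dQ/dY)·(Y/Q) = 0.00875354 × (23609/399.324) = 0.518.

0.518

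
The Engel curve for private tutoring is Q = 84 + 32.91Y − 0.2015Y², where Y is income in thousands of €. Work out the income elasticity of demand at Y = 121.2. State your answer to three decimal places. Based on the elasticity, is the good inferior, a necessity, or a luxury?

At Y = 121.2: Q = 1112.7698.
dQ/dY = 32.91 − 0.403Y = -15.93360.
η = (dQ/dY)·(Y/Q) = -15.93360 × (121.2/1112.7698) = -1.735.
η < 0 ⇒ inferior good.

-1.735 (inferior good)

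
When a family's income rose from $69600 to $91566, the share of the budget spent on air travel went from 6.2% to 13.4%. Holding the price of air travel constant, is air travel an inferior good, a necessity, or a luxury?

The budget share rises as income rises, so η > 1.

luxury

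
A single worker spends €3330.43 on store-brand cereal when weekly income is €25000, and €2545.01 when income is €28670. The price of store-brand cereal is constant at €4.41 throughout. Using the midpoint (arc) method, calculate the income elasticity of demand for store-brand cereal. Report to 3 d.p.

-1.955

With a constant price, Q₁ = 3330.43/4.41 = 755.200 and Q₂ = 2545.01/4.41 = 577.100 (equivalently, work directly with expenditure since P cancels).
Midpoint %ΔQ = (2545.01 − 3330.43)/2937.72 = -0.26736; midpoint %ΔI = (28670 − 25000)/26835 = 0.13676.
η = -0.26736 / 0.13676 = -1.955.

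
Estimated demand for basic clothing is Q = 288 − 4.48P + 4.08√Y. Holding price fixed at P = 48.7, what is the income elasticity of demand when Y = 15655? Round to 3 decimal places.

0.440

At P = 48.7, Y = 15655: Q = 580.313.
Holding P constant, ∂Q/∂Y = 4.08/(2√Y) = 0.0163044.
η_Y = (∂Q/∂Y)·(Y/Q) = 0.0163044 × (15655/580.313) = 0.440.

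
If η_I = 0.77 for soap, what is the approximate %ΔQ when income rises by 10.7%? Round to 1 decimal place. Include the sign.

%ΔQ ≈ η × %ΔI = 0.77 × 10.7% = 8.2%.

8.2%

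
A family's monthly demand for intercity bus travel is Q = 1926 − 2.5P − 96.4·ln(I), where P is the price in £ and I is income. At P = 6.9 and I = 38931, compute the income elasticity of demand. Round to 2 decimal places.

At P = 6.9, I = 38931: Q = 889.846.
Holding P constant, ∂Q/∂I = -96.4/I = -0.00247618.
η_I = (∂Q/∂I)·(I/Q) = -0.00247618 × (38931/889.846) = -0.11.

-0.11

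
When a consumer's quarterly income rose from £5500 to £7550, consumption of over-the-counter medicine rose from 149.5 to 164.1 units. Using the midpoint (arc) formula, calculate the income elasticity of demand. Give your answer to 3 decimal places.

0.296

ΔQ = 164.1 − 149.5 = 14.6; midpoint Q̄ = (149.5 + 164.1)/2 = 156.8.
ΔI = 7550 − 5500 = 2050; midpoint Ī = (5500 + 7550)/2 = 6525.
η = (ΔQ/Q̄) ÷ (ΔI/Ī) = (14.6/156.8) ÷ (2050/6525) = 0.296.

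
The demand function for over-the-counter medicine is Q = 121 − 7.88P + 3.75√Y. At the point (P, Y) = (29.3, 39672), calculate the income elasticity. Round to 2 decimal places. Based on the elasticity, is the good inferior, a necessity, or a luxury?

0.59 (necessity)

At P = 29.3, Y = 39672: Q = 637.035.
Holding P constant, ∂Q/∂Y = 3.75/(2√Y) = 0.00941368.
η_Y = (∂Q/∂Y)·(Y/Q) = 0.00941368 × (39672/637.035) = 0.59.
Since 0 < η < 1, this is a necessity.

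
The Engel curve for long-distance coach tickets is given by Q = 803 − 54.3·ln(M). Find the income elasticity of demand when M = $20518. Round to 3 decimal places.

At M = 20518: Q = 263.852.
dQ/dM = -54.3/M = -0.00264646 at this income.
η = (dQ/dM)·(M/Q) = -0.00264646 × (20518/263.852) = -0.206.

-0.206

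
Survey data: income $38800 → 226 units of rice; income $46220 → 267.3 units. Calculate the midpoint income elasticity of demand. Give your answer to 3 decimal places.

ΔQ = 267.3 − 226 = 41.3; midpoint Q̄ = (226 + 267.3)/2 = 246.65.
ΔI = 46220 − 38800 = 7420; midpoint Ī = (38800 + 46220)/2 = 42510.
η = (ΔQ/Q̄) ÷ (ΔI/Ī) = (41.3/246.65) ÷ (7420/42510) = 0.959.

0.959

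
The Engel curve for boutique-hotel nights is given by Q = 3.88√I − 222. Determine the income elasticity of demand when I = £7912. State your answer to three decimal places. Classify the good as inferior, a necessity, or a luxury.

1.402 (luxury)

At I = 7912: Q = 123.124.
dQ/dI = 3.88/(2√I) = 0.0218101 at this income.
η = (dQ/dI)·(I/Q) = 0.0218101 × (7912/123.124) = 1.402.
Since η > 1, the good is a luxury.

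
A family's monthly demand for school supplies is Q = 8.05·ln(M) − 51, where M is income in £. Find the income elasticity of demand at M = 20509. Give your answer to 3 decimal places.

At M = 20509: Q = 28.925.
dQ/dM = 8.05/M = 0.000392511 at this income.
η = (dQ/dM)·(M/Q) = 0.000392511 × (20509/28.925) = 0.278.

0.278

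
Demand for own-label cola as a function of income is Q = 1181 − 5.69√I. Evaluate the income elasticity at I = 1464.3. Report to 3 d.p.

-0.113

At I = 1464.3: Q = 963.265.
dQ/dI = -5.69/(2√I) = -0.0743476 at this income.
η = (dQ/dI)·(I/Q) = -0.0743476 × (1464.3/963.265) = -0.113.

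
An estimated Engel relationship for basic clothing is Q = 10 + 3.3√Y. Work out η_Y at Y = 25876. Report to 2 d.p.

0.49

At Y = 25876: Q = 540.839.
dQ/dY = 3.3/(2√Y) = 0.0102574 at this income.
η = (dQ/dY)·(Y/Q) = 0.0102574 × (25876/540.839) = 0.49.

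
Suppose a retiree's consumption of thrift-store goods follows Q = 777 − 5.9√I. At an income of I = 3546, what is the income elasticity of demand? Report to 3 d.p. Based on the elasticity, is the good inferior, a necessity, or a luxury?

At I = 3546: Q = 425.665.
dQ/dI = -5.9/(2√I) = -0.0495396 at this income.
η = (dQ/dI)·(I/Q) = -0.0495396 × (3546/425.665) = -0.413.
Since η < 0, the good is an inferior good.

-0.413 (inferior good)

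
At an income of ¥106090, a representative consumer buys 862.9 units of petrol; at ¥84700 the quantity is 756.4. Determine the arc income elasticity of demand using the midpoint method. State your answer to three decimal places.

ΔQ = 756.4 − 862.9 = -106.5; midpoint Q̄ = (862.9 + 756.4)/2 = 809.65.
ΔI = 84700 − 106090 = -21390; midpoint Ī = (106090 + 84700)/2 = 95395.
η = (ΔQ/Q̄) ÷ (ΔI/Ī) = (-106.5/809.65) ÷ (-21390/95395) = 0.587.

0.587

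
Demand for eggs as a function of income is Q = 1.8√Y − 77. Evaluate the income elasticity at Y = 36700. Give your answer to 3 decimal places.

0.644

At Y = 36700: Q = 267.830.
dQ/dY = 1.8/(2√Y) = 0.00469796 at this income.
η = (dQ/dY)·(Y/Q) = 0.00469796 × (36700/267.830) = 0.644.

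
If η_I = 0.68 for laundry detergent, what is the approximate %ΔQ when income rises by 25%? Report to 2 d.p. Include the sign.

%ΔQ ≈ η × %ΔI = 0.68 × 25% = 17.00%.

17.00%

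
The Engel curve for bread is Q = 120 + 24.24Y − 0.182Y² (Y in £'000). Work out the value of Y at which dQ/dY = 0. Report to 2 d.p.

dQ/dY = 24.24 − 0.364Y.
The good is inferior where dQ/dY < 0. Setting dQ/dY = 0 gives Y = 24.24 / 0.364 = 66.59.

66.59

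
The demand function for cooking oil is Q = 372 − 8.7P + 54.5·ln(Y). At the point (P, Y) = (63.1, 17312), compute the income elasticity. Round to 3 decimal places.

At P = 63.1, Y = 17312: Q = 354.904.
Holding P constant, ∂Q/∂Y = 54.5/Y = 0.00314811.
η_Y = (∂Q/∂Y)·(Y/Q) = 0.00314811 × (17312/354.904) = 0.154.

0.154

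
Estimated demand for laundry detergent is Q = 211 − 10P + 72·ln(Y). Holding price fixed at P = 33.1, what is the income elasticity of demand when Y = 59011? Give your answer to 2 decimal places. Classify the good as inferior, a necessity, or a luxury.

0.11 (necessity)

At P = 33.1, Y = 59011: Q = 670.954.
Holding P constant, ∂Q/∂Y = 72/Y = 0.00122011.
η_Y = (∂Q/∂Y)·(Y/Q) = 0.00122011 × (59011/670.954) = 0.11.
Since 0 < η < 1, this is a necessity.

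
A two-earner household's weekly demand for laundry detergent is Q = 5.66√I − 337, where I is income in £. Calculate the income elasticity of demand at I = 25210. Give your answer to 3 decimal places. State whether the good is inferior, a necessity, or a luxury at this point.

0.800 (necessity)

At I = 25210: Q = 561.675.
dQ/dI = 5.66/(2√I) = 0.0178238 at this income.
η = (dQ/dI)·(I/Q) = 0.0178238 × (25210/561.675) = 0.800.
Since 0 < η < 1, the good is a necessity.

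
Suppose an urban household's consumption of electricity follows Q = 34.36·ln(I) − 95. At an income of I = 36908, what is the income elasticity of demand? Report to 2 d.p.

0.13

At I = 36908: Q = 266.336.
dQ/dI = 34.36/I = 0.000930963 at this income.
η = (dQ/dI)·(I/Q) = 0.000930963 × (36908/266.336) = 0.13.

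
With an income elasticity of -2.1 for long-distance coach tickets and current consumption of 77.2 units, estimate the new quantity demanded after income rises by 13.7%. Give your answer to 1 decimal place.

55.0

%ΔQ ≈ η × %ΔI = -2.1 × 13.7% = -28.77%.
New Q ≈ 77.2 × (1 − 0.2877) = 55.0.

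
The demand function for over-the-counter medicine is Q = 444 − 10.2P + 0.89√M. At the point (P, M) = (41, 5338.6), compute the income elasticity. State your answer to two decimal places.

At P = 41, M = 5338.6: Q = 90.828.
Holding P constant, ∂Q/∂M = 0.89/(2√M) = 0.00609041.
η_M = (∂Q/∂M)·(M/Q) = 0.00609041 × (5338.6/90.828) = 0.36.

0.36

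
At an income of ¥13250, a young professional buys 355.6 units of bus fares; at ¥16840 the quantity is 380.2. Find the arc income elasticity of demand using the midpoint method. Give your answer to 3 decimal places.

ΔQ = 380.2 − 355.6 = 24.6; midpoint Q̄ = (355.6 + 380.2)/2 = 367.9.
ΔI = 16840 − 13250 = 3590; midpoint Ī = (13250 + 16840)/2 = 15045.
η = (ΔQ/Q̄) ÷ (ΔI/Ī) = (24.6/367.9) ÷ (3590/15045) = 0.280.

0.280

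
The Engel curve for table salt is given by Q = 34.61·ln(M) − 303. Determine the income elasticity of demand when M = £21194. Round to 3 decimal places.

At M = 21194: Q = 41.767.
dQ/dM = 34.61/M = 0.00163301 at this income.
η = (dQ/dM)·(M/Q) = 0.00163301 × (21194/41.767) = 0.829.

0.829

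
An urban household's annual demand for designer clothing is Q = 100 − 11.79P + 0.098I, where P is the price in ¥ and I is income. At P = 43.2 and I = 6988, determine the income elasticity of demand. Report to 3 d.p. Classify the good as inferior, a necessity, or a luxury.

At P = 43.2, I = 6988: Q = 275.496.
Holding P constant, ∂Q/∂I = 0.098.
η_I = (∂Q/∂I)·(I/Q) = 0.098 × (6988/275.496) = 2.486.
Since η > 1, this is a luxury.

2.486 (luxury)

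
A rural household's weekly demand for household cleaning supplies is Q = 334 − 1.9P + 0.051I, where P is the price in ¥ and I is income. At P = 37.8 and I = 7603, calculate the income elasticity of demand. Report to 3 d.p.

0.597

At P = 37.8, I = 7603: Q = 649.933.
Holding P constant, ∂Q/∂I = 0.051.
η_I = (∂Q/∂I)·(I/Q) = 0.051 × (7603/649.933) = 0.597.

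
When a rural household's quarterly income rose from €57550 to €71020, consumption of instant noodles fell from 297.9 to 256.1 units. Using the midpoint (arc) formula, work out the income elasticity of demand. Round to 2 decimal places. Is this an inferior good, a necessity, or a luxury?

-0.72 (inferior good)

ΔQ = 256.1 − 297.9 = -41.8; midpoint Q̄ = (297.9 + 256.1)/2 = 277.
ΔI = 71020 − 57550 = 13470; midpoint Ī = (57550 + 71020)/2 = 64285.
η = (ΔQ/Q̄) ÷ (ΔI/Ī) = (-41.8/277) ÷ (13470/64285) = -0.72.
η < 0 ⇒ inferior good.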